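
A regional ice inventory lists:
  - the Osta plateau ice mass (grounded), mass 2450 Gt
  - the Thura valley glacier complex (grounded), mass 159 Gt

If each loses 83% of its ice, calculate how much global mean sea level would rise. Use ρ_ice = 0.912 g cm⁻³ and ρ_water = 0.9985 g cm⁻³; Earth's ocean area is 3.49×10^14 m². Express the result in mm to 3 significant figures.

Osta: 0.83 × 2450 Gt = 2.034×10^15 kg; dividing by ρ_w = 0.9985 g cm⁻³ = 998.5 kg m⁻³ gives 2.037×10^12 m³ of water.
Thura: 0.83 × 159 Gt = 1.320×10^14 kg; dividing by ρ_w = 998.5 kg m⁻³ gives 1.322×10^11 m³ of water.
Total added water ≈ 2.169×10^12 m³ over 3.49×10^14 m² → Δh = 6.21×10^-3 m = 6.21 mm.

≈ 6.21 mm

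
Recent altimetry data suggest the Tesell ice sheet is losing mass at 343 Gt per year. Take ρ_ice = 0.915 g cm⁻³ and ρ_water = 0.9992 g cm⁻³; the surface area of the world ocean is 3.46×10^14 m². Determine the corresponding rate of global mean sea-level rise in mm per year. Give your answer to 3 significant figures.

≈ 0.992 mm/yr

ρ_w = 0.9992 g cm⁻³ = 999.2 kg m⁻³. Annual water volume added = 343 Gt / ρ_w = 3.430×10^14 kg / 999.2 kg m⁻³ = 3.433×10^11 m³.
Δh per year = 3.433×10^11 / 3.46×10^14 = 9.92×10^-4 m = 0.992 mm.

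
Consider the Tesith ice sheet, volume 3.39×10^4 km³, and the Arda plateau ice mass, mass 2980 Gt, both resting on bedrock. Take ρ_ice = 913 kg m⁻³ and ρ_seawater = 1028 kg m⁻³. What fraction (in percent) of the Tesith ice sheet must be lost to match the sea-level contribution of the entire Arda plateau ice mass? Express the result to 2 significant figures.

Equal sea-level rise means equal mass of meltwater, i.e. equal mass of ice lost.
Ice mass of Arda: 2.980×10^15 kg; ice mass of Tesith: 3.095×10^16 kg.
Fraction required = 2.980×10^15 / 3.095×10^16 = 0.0963 → 9.6 %.

≈ 9.6 %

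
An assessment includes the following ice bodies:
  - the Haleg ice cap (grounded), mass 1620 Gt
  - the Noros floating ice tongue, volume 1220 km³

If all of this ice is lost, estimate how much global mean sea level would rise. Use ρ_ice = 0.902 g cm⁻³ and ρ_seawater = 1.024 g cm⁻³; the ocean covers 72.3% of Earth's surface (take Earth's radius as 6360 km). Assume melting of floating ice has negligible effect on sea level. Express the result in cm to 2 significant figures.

≈ 0.43 cm

Haleg: 1620 Gt = 1.620×10^15 kg; dividing by ρ_w = 1.024 g cm⁻³ = 1024 kg m⁻³ gives 1.582×10^12 m³ of water.
The Noros floating ice tongue is floating and already displaces its own weight of water, so its melt adds essentially nothing to sea level.
Total added water ≈ 1.582×10^12 m³ over 3.68×10^14 m² → Δh = 4.30×10^-3 m = 0.43 cm.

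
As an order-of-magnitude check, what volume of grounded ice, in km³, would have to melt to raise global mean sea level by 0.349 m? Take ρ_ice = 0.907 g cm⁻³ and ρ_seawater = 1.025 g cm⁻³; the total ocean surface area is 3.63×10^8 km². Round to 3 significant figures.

Required water volume = Δh × A = 0.349 m × 3.63×10^14 m² = 1.267×10^14 m³ = 1.267×10^5 km³.
Ice volume = water volume × ρ_w/ρ_ice = 1.267×10^5 × 1025/907 = 1.43×10^5 km³.

≈ 1.43×10^5 km³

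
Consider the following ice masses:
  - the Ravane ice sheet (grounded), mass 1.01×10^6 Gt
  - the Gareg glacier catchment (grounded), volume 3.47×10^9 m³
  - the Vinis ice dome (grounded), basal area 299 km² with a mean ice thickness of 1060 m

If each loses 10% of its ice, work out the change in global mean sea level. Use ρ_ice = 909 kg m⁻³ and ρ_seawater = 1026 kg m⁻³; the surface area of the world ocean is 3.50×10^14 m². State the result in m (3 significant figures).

Ravane: 0.1 × 1.01×10^6 Gt = 1.010×10^17 kg; dividing by ρ_w = 1026 kg m⁻³ gives 9.844×10^13 m³ of water.
Gareg: 0.1 × 3.47×10^9 m³ × (909/1026) = 3.074×10^8 m³ of water.
Vinis: ice volume = 299 km² × 1060 m = 316.9 km³; 0.1 × 316.9 × (909/1026) = 28.08 km³ of water.
Total added water ≈ 9.847×10^13 m³ over 3.50×10^14 m² → Δh = 0.281 m.

≈ 0.281 m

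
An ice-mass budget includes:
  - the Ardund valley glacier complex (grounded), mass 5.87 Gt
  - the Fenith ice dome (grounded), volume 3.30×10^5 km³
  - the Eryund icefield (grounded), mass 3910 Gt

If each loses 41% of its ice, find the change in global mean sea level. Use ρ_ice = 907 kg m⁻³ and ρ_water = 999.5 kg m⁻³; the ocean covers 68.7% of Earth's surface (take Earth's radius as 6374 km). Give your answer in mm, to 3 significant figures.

Ardund: 0.41 × 5.87 Gt = 2.407×10^12 kg; dividing by ρ_w = 999.5 kg m⁻³ gives 2.408×10^9 m³ of water.
Fenith: 0.41 × 3.30×10^5 km³ × (907/999.5) = 1.228×10^5 km³ of water.
Eryund: 0.41 × 3910 Gt = 1.603×10^15 kg; dividing by ρ_w = 999.5 kg m⁻³ gives 1.604×10^12 m³ of water.
Total added water ≈ 1.244×10^14 m³ over 3.51×10^14 m² → Δh = 0.355 m = 355 mm.

≈ 355 mm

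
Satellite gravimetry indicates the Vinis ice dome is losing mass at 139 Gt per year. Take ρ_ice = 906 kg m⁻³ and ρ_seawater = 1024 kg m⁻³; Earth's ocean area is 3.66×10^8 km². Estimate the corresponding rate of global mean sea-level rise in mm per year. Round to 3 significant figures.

ρ_w = 1024 kg m⁻³. Annual water volume added = 139 Gt / ρ_w = 1.390×10^14 kg / 1024 kg m⁻³ = 1.357×10^11 m³.
Δh per year = 1.357×10^11 / 3.66×10^14 = 3.71×10^-4 m = 0.371 mm.

≈ 0.371 mm/yr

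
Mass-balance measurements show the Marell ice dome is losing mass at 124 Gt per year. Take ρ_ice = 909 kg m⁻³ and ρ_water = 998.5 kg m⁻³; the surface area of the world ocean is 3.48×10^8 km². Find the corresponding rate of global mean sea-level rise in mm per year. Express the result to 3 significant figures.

ρ_w = 998.5 kg m⁻³. Annual water volume added = 124 Gt / ρ_w = 1.240×10^14 kg / 998.5 kg m⁻³ = 1.242×10^11 m³.
Δh per year = 1.242×10^11 / 3.48×10^14 = 3.57×10^-4 m = 0.357 mm.

≈ 0.357 mm/yr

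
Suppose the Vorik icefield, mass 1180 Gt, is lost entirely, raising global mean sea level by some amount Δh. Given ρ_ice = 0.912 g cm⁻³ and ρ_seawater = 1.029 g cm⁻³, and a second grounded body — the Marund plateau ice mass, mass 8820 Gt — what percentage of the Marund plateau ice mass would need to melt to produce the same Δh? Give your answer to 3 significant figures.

Equal sea-level rise means equal mass of meltwater, i.e. equal mass of ice lost.
Ice mass of Vorik: 1.180×10^15 kg; ice mass of Marund: 8.820×10^15 kg.
Fraction required = 1.180×10^15 / 8.820×10^15 = 0.134 → 13.4 %.

≈ 13.4 %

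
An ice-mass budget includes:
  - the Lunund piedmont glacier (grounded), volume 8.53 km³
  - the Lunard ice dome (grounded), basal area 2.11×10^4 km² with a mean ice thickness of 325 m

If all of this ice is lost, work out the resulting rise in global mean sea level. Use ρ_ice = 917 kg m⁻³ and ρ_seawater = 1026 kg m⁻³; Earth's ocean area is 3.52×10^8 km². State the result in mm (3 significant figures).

Lunund: 8.53 km³ × (917/1026) = 7.624 km³ of water.
Lunard: ice volume = 2.11×10^4 km² × 325 m = 6858 km³; 6858 × (917/1026) = 6129 km³ of water.
Total added water ≈ 6.137×10^12 m³ over 3.52×10^14 m² → Δh = 0.0174 m = 17.4 mm.

≈ 17.4 mm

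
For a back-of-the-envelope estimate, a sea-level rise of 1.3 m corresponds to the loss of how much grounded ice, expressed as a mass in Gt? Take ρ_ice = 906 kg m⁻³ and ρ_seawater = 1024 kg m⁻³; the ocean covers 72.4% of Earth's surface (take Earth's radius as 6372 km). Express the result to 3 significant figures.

≈ 4.92×10^5 Gt

Required water volume = Δh × A = 1.3 m × 3.69×10^14 m² = 4.802×10^14 m³.
ρ_w = 1024 kg m⁻³, so the mass of water = 4.802×10^14 m³ × 1024 kg m⁻³ = 4.917×10^17 kg = 4.92×10^5 Gt (and the same mass of ice, by conservation).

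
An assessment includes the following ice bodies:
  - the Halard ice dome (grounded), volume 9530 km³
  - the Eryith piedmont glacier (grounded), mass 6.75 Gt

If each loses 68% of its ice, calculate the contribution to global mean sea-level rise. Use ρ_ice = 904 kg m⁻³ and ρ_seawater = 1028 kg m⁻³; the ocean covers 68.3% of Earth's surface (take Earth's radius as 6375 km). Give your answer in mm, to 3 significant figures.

Halard: 0.68 × 9530 km³ × (904/1028) = 5699 km³ of water.
Eryith: 0.68 × 6.75 Gt = 4.590×10^12 kg; dividing by ρ_w = 1028 kg m⁻³ gives 4.465×10^9 m³ of water.
Total added water ≈ 5.703×10^12 m³ over 3.49×10^14 m² → Δh = 0.0164 m = 16.4 mm.

≈ 16.4 mm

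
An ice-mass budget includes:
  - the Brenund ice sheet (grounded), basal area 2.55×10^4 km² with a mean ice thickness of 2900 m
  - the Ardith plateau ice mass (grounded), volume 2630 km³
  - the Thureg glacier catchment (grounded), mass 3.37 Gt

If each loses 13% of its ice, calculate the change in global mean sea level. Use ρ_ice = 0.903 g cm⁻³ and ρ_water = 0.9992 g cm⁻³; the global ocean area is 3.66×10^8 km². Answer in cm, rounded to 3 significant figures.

Brenund: ice volume = 2.55×10^4 km² × 2900 m = 7.395×10^4 km³; 0.13 × 7.395×10^4 × (903/999.2) = 8688 km³ of water.
Ardith: 0.13 × 2630 km³ × (903/999.2) = 309.0 km³ of water.
Thureg: 0.13 × 3.37 Gt = 4.381×10^11 kg; dividing by ρ_w = 0.9992 g cm⁻³ = 999.2 kg m⁻³ gives 4.385×10^8 m³ of water.
Total added water ≈ 8.997×10^12 m³ over 3.66×10^14 m² → Δh = 0.0246 m = 2.46 cm.

≈ 2.46 cm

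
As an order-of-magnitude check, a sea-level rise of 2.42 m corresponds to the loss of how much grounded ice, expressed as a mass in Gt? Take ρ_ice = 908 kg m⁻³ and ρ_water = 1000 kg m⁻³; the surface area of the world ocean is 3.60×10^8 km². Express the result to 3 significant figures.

≈ 8.71×10^5 Gt

Required water volume = Δh × A = 2.42 m × 3.60×10^14 m² = 8.712×10^14 m³.
ρ_w = 1000 kg m⁻³, so the mass of water = 8.712×10^14 m³ × 1000 kg m⁻³ = 8.712×10^17 kg = 8.71×10^5 Gt (and the same mass of ice, by conservation).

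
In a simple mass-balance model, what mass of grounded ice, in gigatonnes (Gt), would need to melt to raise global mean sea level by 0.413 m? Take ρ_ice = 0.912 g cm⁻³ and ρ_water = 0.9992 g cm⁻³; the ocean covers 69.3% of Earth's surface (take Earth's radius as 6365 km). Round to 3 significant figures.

≈ 1.46×10^5 Gt

Required water volume = Δh × A = 0.413 m × 3.53×10^14 m² = 1.457×10^14 m³.
ρ_w = 0.9992 g cm⁻³ = 999.2 kg m⁻³, so the mass of water = 1.457×10^14 m³ × 999.2 kg m⁻³ = 1.456×10^17 kg = 1.46×10^5 Gt (and the same mass of ice, by conservation).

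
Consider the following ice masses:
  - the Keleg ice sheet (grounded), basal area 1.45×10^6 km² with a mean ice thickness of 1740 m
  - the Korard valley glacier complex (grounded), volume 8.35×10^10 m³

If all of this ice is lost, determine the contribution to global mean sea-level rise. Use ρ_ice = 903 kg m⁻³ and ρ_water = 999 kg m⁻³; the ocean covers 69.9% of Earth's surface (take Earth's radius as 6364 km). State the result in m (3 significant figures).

≈ 6.41 m

Keleg: ice volume = 1.45×10^6 km² × 1740 m = 2.523×10^6 km³; 2.523×10^6 × (903/999) = 2.281×10^6 km³ of water.
Korard: 8.35×10^10 m³ × (903/999) = 7.548×10^10 m³ of water.
Total added water ≈ 2.281×10^15 m³ over 3.56×10^14 m² → Δh = 6.41 m.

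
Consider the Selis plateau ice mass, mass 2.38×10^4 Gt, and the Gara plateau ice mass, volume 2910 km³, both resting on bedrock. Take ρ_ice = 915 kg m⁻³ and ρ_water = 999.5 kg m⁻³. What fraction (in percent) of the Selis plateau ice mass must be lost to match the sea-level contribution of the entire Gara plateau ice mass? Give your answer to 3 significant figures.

Equal sea-level rise means equal mass of meltwater, i.e. equal mass of ice lost.
Ice mass of Gara: 2.663×10^15 kg; ice mass of Selis: 2.380×10^16 kg.
Fraction required = 2.663×10^15 / 2.380×10^16 = 0.112 → 11.2 %.

≈ 11.2 %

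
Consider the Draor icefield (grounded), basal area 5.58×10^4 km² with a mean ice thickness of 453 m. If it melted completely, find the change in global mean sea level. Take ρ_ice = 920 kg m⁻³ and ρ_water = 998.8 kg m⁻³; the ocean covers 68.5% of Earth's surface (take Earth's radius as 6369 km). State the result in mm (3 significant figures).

Draor: ice volume = 5.58×10^4 km² × 453 m = 2.528×10^4 km³; 2.528×10^4 × (920/998.8) = 2.328×10^4 km³ of water.
Spread over 3.49×10^14 m² of ocean, Δh = 2.328×10^13 / 3.49×10^14 = 0.0667 m = 66.7 mm.

≈ 66.7 mm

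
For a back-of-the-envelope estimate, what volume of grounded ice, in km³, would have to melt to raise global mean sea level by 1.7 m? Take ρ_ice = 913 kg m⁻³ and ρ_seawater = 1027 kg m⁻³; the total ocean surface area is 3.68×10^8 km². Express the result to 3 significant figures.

≈ 7.04×10^5 km³

Required water volume = Δh × A = 1.7 m × 3.68×10^14 m² = 6.256×10^14 m³ = 6.256×10^5 km³.
Ice volume = water volume × ρ_w/ρ_ice = 6.256×10^5 × 1027/913 = 7.04×10^5 km³.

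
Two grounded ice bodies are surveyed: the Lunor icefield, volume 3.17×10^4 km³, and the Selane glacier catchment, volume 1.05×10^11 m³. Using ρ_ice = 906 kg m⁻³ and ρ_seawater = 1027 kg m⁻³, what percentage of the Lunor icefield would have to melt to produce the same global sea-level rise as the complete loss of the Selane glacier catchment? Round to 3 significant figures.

≈ 0.331 %

Equal sea-level rise means equal mass of meltwater, i.e. equal mass of ice lost.
Ice mass of Selane: 9.513×10^13 kg; ice mass of Lunor: 2.872×10^16 kg.
Fraction required = 9.513×10^13 / 2.872×10^16 = 3.31×10^-3 → 0.331 %.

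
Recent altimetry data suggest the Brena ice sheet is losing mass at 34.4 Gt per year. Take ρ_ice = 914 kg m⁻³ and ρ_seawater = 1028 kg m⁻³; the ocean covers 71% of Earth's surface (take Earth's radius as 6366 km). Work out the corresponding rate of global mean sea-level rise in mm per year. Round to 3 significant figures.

≈ 0.0925 mm/yr

ρ_w = 1028 kg m⁻³. Annual water volume added = 34.4 Gt / ρ_w = 3.440×10^13 kg / 1028 kg m⁻³ = 3.346×10^10 m³.
Δh per year = 3.346×10^10 / 3.62×10^14 = 9.25×10^-5 m = 0.0925 mm.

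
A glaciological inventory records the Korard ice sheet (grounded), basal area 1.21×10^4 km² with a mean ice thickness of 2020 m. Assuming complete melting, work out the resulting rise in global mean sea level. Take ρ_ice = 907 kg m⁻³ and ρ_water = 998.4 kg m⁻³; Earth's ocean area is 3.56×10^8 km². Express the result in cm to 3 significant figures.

Korard: ice volume = 1.21×10^4 km² × 2020 m = 2.444×10^4 km³; 2.444×10^4 × (907/998.4) = 2.220×10^4 km³ of water.
Spread over 3.56×10^14 m² of ocean, Δh = 2.220×10^13 / 3.56×10^14 = 0.0624 m = 6.24 cm.

≈ 6.24 cm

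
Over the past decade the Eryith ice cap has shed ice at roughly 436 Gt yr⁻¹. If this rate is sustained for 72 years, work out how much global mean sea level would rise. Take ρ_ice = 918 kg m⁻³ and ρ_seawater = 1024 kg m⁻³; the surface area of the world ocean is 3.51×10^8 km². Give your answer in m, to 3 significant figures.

≈ 0.0873 m

Total mass lost = 436 Gt/yr × 72 yr = 3.139×10^4 Gt = 3.139×10^16 kg.
ρ_w = 1024 kg m⁻³, so water volume = 3.139×10^16 / 1024 = 3.066×10^13 m³.
Δh = 3.066×10^13 / 3.51×10^14 = 0.0873 m.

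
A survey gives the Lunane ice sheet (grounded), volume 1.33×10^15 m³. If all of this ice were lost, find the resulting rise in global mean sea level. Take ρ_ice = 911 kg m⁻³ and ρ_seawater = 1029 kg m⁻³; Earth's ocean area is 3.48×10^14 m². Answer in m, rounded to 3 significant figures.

Lunane: 1.33×10^15 m³ × (911/1029) = 1.177×10^15 m³ of water.
Spread over 3.48×10^14 m² of ocean, Δh = 1.177×10^15 / 3.48×10^14 = 3.38 m.

≈ 3.38 m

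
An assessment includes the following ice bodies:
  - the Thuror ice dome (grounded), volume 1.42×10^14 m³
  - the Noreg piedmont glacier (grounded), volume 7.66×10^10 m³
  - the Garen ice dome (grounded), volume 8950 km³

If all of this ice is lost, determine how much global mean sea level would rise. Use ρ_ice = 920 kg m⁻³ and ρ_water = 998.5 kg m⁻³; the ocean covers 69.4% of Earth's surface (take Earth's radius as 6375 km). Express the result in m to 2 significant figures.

Thuror: 1.42×10^14 m³ × (920/998.5) = 1.308×10^14 m³ of water.
Noreg: 7.66×10^10 m³ × (920/998.5) = 7.058×10^10 m³ of water.
Garen: 8950 km³ × (920/998.5) = 8246 km³ of water.
Total added water ≈ 1.392×10^14 m³ over 3.54×10^14 m² → Δh = 0.393 m.

≈ 0.39 m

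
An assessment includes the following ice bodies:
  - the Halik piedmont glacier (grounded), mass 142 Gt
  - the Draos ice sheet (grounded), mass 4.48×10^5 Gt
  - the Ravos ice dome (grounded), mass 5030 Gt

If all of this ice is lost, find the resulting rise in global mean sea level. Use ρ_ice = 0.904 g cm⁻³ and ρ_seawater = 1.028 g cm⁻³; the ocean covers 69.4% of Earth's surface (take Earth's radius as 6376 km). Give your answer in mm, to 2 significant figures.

≈ 1200 mm

Halik: 142 Gt = 1.420×10^14 kg; dividing by ρ_w = 1.028 g cm⁻³ = 1028 kg m⁻³ gives 1.381×10^11 m³ of water.
Draos: 4.48×10^5 Gt = 4.480×10^17 kg; dividing by ρ_w = 1028 kg m⁻³ gives 4.358×10^14 m³ of water.
Ravos: 5030 Gt = 5.030×10^15 kg; dividing by ρ_w = 1028 kg m⁻³ gives 4.893×10^12 m³ of water.
Total added water ≈ 4.408×10^14 m³ over 3.55×10^14 m² → Δh = 1.24 m = 1200 mm.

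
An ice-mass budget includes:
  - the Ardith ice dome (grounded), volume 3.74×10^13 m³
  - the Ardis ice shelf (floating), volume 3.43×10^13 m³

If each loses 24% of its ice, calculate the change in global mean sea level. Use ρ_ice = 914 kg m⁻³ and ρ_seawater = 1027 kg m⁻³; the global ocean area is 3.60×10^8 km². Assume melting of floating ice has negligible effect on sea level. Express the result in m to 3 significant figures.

≈ 0.0222 m

Ardith: 0.24 × 3.74×10^13 m³ × (914/1027) = 7.988×10^12 m³ of water.
The Ardis ice shelf is floating and already displaces its own weight of water, so its melt adds essentially nothing to sea level.
Total added water ≈ 7.988×10^12 m³ over 3.60×10^14 m² → Δh = 0.0222 m.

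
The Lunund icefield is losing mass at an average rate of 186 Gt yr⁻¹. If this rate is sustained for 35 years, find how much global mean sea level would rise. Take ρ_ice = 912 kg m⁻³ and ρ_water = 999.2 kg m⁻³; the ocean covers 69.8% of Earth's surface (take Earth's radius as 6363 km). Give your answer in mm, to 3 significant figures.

Total mass lost = 186 Gt/yr × 35 yr = 6510 Gt = 6.510×10^15 kg.
ρ_w = 999.2 kg m⁻³, so water volume = 6.510×10^15 / 999.2 = 6.515×10^12 m³.
Δh = 6.515×10^12 / 3.55×10^14 = 0.0183 m = 18.3 mm.

≈ 18.3 mm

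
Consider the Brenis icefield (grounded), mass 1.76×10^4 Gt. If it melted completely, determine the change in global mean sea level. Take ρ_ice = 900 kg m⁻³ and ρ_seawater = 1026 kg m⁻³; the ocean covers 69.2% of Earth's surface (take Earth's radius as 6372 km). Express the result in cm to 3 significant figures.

Brenis: 1.76×10^4 Gt = 1.760×10^16 kg; dividing by ρ_w = 1026 kg m⁻³ gives 1.715×10^13 m³ of water.
Spread over 3.53×10^14 m² of ocean, Δh = 1.715×10^13 / 3.53×10^14 = 0.0486 m = 4.86 cm.

≈ 4.86 cm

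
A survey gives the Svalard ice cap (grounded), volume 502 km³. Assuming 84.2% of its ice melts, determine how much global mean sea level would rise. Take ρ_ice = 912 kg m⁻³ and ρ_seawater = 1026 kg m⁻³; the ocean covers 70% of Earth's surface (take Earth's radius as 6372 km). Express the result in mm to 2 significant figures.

Svalard: 0.842 × 502 km³ × (912/1026) = 375.7 km³ of water.
Spread over 3.57×10^14 m² of ocean, Δh = 3.757×10^11 / 3.57×10^14 = 1.05×10^-3 m = 1.1 mm.

≈ 1.1 mm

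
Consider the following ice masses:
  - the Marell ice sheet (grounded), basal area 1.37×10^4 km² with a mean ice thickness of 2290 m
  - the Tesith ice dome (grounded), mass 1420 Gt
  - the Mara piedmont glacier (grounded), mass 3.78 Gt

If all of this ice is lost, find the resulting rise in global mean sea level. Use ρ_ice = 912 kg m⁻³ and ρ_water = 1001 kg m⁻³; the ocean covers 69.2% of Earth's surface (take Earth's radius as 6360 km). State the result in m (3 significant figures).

≈ 0.0853 m

Marell: ice volume = 1.37×10^4 km² × 2290 m = 3.137×10^4 km³; 3.137×10^4 × (912/1001) = 2.858×10^4 km³ of water.
Tesith: 1420 Gt = 1.420×10^15 kg; dividing by ρ_w = 1001 kg m⁻³ gives 1.419×10^12 m³ of water.
Mara: 3.78 Gt = 3.780×10^12 kg; dividing by ρ_w = 1001 kg m⁻³ gives 3.776×10^9 m³ of water.
Total added water ≈ 3.001×10^13 m³ over 3.52×10^14 m² → Δh = 0.0853 m.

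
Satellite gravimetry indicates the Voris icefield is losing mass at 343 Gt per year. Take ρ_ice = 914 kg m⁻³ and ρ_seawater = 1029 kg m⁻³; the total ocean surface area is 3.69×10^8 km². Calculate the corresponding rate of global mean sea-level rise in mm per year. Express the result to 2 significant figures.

ρ_w = 1029 kg m⁻³. Annual water volume added = 343 Gt / ρ_w = 3.430×10^14 kg / 1029 kg m⁻³ = 3.333×10^11 m³.
Δh per year = 3.333×10^11 / 3.69×10^14 = 9.03×10^-4 m = 0.90 mm.

≈ 0.90 mm/yr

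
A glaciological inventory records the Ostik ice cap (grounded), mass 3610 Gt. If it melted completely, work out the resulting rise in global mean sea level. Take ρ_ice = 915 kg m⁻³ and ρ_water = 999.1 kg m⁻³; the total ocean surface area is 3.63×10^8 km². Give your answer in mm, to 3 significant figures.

≈ 9.95 mm

Ostik: 3610 Gt = 3.610×10^15 kg; dividing by ρ_w = 999.1 kg m⁻³ gives 3.613×10^12 m³ of water.
Spread over 3.63×10^14 m² of ocean, Δh = 3.613×10^12 / 3.63×10^14 = 9.95×10^-3 m = 9.95 mm.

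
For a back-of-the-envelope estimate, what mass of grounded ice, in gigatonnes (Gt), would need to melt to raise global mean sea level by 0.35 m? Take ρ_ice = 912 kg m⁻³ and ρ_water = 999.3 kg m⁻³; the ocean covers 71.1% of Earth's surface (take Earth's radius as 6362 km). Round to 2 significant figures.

Required water volume = Δh × A = 0.35 m × 3.62×10^14 m² = 1.266×10^14 m³.
ρ_w = 999.3 kg m⁻³, so the mass of water = 1.266×10^14 m³ × 999.3 kg m⁻³ = 1.265×10^17 kg = 1.3×10^5 Gt (and the same mass of ice, by conservation).

≈ 1.3×10^5 Gt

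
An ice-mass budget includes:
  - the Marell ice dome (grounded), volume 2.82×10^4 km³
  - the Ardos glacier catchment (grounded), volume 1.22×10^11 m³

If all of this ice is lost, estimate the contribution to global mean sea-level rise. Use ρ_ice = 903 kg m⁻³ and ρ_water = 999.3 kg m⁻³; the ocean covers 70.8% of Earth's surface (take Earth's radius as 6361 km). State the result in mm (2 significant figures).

Marell: 2.82×10^4 km³ × (903/999.3) = 2.548×10^4 km³ of water.
Ardos: 1.22×10^11 m³ × (903/999.3) = 1.102×10^11 m³ of water.
Total added water ≈ 2.559×10^13 m³ over 3.60×10^14 m² → Δh = 0.0711 m = 71 mm.

≈ 71 mm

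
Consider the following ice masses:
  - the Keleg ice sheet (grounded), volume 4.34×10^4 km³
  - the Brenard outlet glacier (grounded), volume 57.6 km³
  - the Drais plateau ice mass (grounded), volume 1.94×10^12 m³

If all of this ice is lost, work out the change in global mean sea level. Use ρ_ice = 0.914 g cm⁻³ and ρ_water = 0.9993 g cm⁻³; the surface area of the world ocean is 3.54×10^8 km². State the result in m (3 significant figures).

Keleg: 4.34×10^4 km³ × (914/999.3) = 3.970×10^4 km³ of water.
Brenard: 57.6 km³ × (914/999.3) = 52.68 km³ of water.
Drais: 1.94×10^12 m³ × (914/999.3) = 1.774×10^12 m³ of water.
Total added water ≈ 4.152×10^13 m³ over 3.54×10^14 m² → Δh = 0.117 m.

≈ 0.117 m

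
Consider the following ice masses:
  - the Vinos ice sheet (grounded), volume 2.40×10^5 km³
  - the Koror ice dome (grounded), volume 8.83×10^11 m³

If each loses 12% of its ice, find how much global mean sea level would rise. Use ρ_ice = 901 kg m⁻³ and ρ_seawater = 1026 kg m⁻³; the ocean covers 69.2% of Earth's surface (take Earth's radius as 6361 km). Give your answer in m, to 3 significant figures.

Vinos: 0.12 × 2.40×10^5 km³ × (901/1026) = 2.529×10^4 km³ of water.
Koror: 0.12 × 8.83×10^11 m³ × (901/1026) = 9.305×10^10 m³ of water.
Total added water ≈ 2.538×10^13 m³ over 3.52×10^14 m² → Δh = 0.0721 m.

≈ 0.0721 m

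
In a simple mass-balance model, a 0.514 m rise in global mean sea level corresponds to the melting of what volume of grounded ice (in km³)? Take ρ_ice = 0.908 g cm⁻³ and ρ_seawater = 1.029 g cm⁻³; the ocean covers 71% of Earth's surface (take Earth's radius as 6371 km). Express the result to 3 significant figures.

≈ 2.11×10^5 km³

Required water volume = Δh × A = 0.514 m × 3.62×10^14 m² = 1.861×10^14 m³ = 1.861×10^5 km³.
Ice volume = water volume × ρ_w/ρ_ice = 1.861×10^5 × 1029/908 = 2.11×10^5 km³.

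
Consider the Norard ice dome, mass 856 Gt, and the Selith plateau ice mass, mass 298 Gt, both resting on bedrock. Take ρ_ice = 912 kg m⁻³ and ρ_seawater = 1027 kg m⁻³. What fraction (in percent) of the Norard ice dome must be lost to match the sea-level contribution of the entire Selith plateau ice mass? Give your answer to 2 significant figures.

Equal sea-level rise means equal mass of meltwater, i.e. equal mass of ice lost.
Ice mass of Selith: 2.980×10^14 kg; ice mass of Norard: 8.560×10^14 kg.
Fraction required = 2.980×10^14 / 8.560×10^14 = 0.348 → 35 %.

≈ 35 %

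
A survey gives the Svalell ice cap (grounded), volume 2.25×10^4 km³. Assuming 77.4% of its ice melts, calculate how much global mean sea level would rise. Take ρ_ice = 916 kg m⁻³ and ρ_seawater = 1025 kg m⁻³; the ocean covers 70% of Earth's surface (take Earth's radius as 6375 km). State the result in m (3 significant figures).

≈ 0.0435 m

Svalell: 0.774 × 2.25×10^4 km³ × (916/1025) = 1.556×10^4 km³ of water.
Spread over 3.57×10^14 m² of ocean, Δh = 1.556×10^13 / 3.57×10^14 = 0.0435 m.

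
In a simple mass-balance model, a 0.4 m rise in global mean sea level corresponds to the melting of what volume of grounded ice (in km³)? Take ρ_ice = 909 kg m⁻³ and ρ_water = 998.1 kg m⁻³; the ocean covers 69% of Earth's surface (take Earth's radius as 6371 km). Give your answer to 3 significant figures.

Required water volume = Δh × A = 0.4 m × 3.52×10^14 m² = 1.408×10^14 m³ = 1.408×10^5 km³.
Ice volume = water volume × ρ_w/ρ_ice = 1.408×10^5 × 998.1/909 = 1.55×10^5 km³.

≈ 1.55×10^5 km³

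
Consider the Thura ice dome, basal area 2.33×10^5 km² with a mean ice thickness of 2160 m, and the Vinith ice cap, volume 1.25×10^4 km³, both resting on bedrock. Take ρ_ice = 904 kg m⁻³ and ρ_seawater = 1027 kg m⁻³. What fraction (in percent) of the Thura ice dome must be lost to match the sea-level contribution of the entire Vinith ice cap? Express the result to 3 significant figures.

≈ 2.48 %

Equal sea-level rise means equal mass of meltwater, i.e. equal mass of ice lost.
Ice mass of Vinith: 1.130×10^16 kg; ice mass of Thura: 4.550×10^17 kg.
Fraction required = 1.130×10^16 / 4.550×10^17 = 0.0248 → 2.48 %.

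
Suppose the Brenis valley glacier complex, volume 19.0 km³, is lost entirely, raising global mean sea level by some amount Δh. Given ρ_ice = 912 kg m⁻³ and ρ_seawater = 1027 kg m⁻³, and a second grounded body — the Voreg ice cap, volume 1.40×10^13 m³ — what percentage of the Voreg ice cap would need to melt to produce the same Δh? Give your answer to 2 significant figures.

Equal sea-level rise means equal mass of meltwater, i.e. equal mass of ice lost.
Ice mass of Brenis: 1.733×10^13 kg; ice mass of Voreg: 1.277×10^16 kg.
Fraction required = 1.733×10^13 / 1.277×10^16 = 1.36×10^-3 → 0.14 %.

≈ 0.14 %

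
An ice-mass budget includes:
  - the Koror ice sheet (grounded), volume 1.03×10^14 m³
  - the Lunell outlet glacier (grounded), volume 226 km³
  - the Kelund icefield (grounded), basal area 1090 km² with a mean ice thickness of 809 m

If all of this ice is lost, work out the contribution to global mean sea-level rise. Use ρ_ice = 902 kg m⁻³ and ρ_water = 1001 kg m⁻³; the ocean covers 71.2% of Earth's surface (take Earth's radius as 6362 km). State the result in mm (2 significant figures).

≈ 260 mm

Koror: 1.03×10^14 m³ × (902/1001) = 9.281×10^13 m³ of water.
Lunell: 226 km³ × (902/1001) = 203.6 km³ of water.
Kelund: ice volume = 1090 km² × 809 m = 881.8 km³; 881.8 × (902/1001) = 794.6 km³ of water.
Total added water ≈ 9.381×10^13 m³ over 3.62×10^14 m² → Δh = 0.259 m = 260 mm.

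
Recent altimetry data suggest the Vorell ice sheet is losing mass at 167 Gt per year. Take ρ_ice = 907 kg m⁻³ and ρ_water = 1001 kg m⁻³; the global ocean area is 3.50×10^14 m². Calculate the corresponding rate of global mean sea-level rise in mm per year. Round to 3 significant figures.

ρ_w = 1001 kg m⁻³. Annual water volume added = 167 Gt / ρ_w = 1.670×10^14 kg / 1001 kg m⁻³ = 1.668×10^11 m³.
Δh per year = 1.668×10^11 / 3.50×10^14 = 4.77×10^-4 m = 0.477 mm.

≈ 0.477 mm/yr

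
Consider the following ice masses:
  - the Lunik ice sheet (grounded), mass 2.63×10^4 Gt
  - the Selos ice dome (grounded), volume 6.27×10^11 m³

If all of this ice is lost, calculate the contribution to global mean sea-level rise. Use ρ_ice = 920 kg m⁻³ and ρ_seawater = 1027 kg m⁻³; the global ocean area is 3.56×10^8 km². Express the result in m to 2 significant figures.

Lunik: 2.63×10^4 Gt = 2.630×10^16 kg; dividing by ρ_w = 1027 kg m⁻³ gives 2.561×10^13 m³ of water.
Selos: 6.27×10^11 m³ × (920/1027) = 5.617×10^11 m³ of water.
Total added water ≈ 2.617×10^13 m³ over 3.56×10^14 m² → Δh = 0.0735 m.

≈ 0.074 m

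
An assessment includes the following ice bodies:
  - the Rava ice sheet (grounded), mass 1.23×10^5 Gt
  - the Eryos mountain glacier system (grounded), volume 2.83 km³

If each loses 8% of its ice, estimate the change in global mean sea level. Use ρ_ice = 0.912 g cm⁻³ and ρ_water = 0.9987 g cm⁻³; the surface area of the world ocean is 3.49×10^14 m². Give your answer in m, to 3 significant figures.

≈ 0.0282 m

Rava: 0.08 × 1.23×10^5 Gt = 9.840×10^15 kg; dividing by ρ_w = 0.9987 g cm⁻³ = 998.7 kg m⁻³ gives 9.853×10^12 m³ of water.
Eryos: 0.08 × 2.83 km³ × (912/998.7) = 0.2067 km³ of water.
Total added water ≈ 9.853×10^12 m³ over 3.49×10^14 m² → Δh = 0.0282 m.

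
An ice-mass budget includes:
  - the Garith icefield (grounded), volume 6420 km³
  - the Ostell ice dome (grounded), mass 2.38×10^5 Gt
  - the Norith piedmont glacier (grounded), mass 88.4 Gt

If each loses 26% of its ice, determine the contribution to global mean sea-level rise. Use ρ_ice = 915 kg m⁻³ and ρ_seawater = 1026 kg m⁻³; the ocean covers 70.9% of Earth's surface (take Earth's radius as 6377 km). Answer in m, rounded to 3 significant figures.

≈ 0.171 m

Garith: 0.26 × 6420 km³ × (915/1026) = 1489 km³ of water.
Ostell: 0.26 × 2.38×10^5 Gt = 6.188×10^16 kg; dividing by ρ_w = 1026 kg m⁻³ gives 6.031×10^13 m³ of water.
Norith: 0.26 × 88.4 Gt = 2.298×10^13 kg; dividing by ρ_w = 1026 kg m⁻³ gives 2.240×10^10 m³ of water.
Total added water ≈ 6.182×10^13 m³ over 3.62×10^14 m² → Δh = 0.171 m.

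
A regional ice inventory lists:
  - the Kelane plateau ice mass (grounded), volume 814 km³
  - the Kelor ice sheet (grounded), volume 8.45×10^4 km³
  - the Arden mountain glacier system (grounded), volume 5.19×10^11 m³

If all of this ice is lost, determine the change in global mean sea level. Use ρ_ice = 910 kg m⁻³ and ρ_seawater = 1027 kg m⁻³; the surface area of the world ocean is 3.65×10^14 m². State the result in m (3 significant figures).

Kelane: 814 km³ × (910/1027) = 721.3 km³ of water.
Kelor: 8.45×10^4 km³ × (910/1027) = 7.487×10^4 km³ of water.
Arden: 5.19×10^11 m³ × (910/1027) = 4.599×10^11 m³ of water.
Total added water ≈ 7.605×10^13 m³ over 3.65×10^14 m² → Δh = 0.208 m.

≈ 0.208 m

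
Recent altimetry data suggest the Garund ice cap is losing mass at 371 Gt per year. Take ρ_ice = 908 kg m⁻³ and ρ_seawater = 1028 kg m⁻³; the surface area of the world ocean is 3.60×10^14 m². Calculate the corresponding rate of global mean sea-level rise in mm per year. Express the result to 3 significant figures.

≈ 1.00 mm/yr

ρ_w = 1028 kg m⁻³. Annual water volume added = 371 Gt / ρ_w = 3.710×10^14 kg / 1028 kg m⁻³ = 3.609×10^11 m³.
Δh per year = 3.609×10^11 / 3.60×10^14 = 1.00×10^-3 m = 1.00 mm.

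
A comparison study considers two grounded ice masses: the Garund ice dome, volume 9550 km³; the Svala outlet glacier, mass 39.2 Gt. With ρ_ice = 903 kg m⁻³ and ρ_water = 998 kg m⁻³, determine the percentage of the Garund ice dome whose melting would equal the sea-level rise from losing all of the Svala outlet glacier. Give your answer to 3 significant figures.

≈ 0.455 %

Equal sea-level rise means equal mass of meltwater, i.e. equal mass of ice lost.
Ice mass of Svala: 3.920×10^13 kg; ice mass of Garund: 8.624×10^15 kg.
Fraction required = 3.920×10^13 / 8.624×10^15 = 4.55×10^-3 → 0.455 %.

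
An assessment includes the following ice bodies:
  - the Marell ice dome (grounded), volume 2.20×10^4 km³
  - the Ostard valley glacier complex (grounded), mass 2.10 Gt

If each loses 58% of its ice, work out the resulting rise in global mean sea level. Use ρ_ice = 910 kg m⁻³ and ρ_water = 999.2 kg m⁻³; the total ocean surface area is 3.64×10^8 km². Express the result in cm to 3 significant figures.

Marell: 0.58 × 2.20×10^4 km³ × (910/999.2) = 1.162×10^4 km³ of water.
Ostard: 0.58 × 2.10 Gt = 1.218×10^12 kg; dividing by ρ_w = 999.2 kg m⁻³ gives 1.219×10^9 m³ of water.
Total added water ≈ 1.162×10^13 m³ over 3.64×10^14 m² → Δh = 0.0319 m = 3.19 cm.

≈ 3.19 cm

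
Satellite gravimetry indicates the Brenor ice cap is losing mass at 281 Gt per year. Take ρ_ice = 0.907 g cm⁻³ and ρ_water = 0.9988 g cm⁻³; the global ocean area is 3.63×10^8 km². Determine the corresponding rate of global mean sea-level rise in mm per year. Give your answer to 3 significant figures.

≈ 0.775 mm/yr

ρ_w = 0.9988 g cm⁻³ = 998.8 kg m⁻³. Annual water volume added = 281 Gt / ρ_w = 2.810×10^14 kg / 998.8 kg m⁻³ = 2.813×10^11 m³.
Δh per year = 2.813×10^11 / 3.63×10^14 = 7.75×10^-4 m = 0.775 mm.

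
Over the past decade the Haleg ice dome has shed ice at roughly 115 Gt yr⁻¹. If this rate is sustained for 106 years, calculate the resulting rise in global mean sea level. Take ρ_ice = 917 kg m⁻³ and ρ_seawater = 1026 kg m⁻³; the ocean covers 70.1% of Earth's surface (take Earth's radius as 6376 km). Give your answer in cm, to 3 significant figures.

≈ 3.32 cm

Total mass lost = 115 Gt/yr × 106 yr = 1.219×10^4 Gt = 1.219×10^16 kg.
ρ_w = 1026 kg m⁻³, so water volume = 1.219×10^16 / 1026 = 1.188×10^13 m³.
Δh = 1.188×10^13 / 3.58×10^14 = 0.0332 m = 3.32 cm.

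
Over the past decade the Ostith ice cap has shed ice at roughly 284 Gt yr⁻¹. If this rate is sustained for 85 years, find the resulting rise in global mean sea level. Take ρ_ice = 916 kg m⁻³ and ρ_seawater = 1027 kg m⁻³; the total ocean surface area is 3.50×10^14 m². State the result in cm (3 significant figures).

Total mass lost = 284 Gt/yr × 85 yr = 2.414×10^4 Gt = 2.414×10^16 kg.
ρ_w = 1027 kg m⁻³, so water volume = 2.414×10^16 / 1027 = 2.351×10^13 m³.
Δh = 2.351×10^13 / 3.50×10^14 = 0.0672 m = 6.72 cm.

≈ 6.72 cm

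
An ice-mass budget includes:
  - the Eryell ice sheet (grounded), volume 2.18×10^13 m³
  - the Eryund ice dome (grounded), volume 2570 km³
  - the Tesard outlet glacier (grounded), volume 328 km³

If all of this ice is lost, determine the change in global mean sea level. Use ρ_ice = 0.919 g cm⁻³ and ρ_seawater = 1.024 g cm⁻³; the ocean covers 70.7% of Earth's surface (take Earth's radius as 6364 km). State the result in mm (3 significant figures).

≈ 61.6 mm

Eryell: 2.18×10^13 m³ × (919/1024) = 1.956×10^13 m³ of water.
Eryund: 2570 km³ × (919/1024) = 2306 km³ of water.
Tesard: 328 km³ × (919/1024) = 294.4 km³ of water.
Total added water ≈ 2.217×10^13 m³ over 3.60×10^14 m² → Δh = 0.0616 m = 61.6 mm.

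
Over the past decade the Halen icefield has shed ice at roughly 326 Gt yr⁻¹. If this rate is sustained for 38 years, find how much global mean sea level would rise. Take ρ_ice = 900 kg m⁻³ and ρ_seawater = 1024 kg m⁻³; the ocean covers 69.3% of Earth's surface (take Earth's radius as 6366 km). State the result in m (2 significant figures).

≈ 0.034 m

Total mass lost = 326 Gt/yr × 38 yr = 1.239×10^4 Gt = 1.239×10^16 kg.
ρ_w = 1024 kg m⁻³, so water volume = 1.239×10^16 / 1024 = 1.210×10^13 m³.
Δh = 1.210×10^13 / 3.53×10^14 = 0.0343 m.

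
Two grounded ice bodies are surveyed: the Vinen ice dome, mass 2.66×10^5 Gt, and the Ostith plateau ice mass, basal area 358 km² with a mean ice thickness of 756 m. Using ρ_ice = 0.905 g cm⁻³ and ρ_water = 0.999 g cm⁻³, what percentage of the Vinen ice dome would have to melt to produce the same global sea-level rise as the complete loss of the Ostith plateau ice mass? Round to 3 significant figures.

Equal sea-level rise means equal mass of meltwater, i.e. equal mass of ice lost.
Ice mass of Ostith: 2.449×10^14 kg; ice mass of Vinen: 2.660×10^17 kg.
Fraction required = 2.449×10^14 / 2.660×10^17 = 9.21×10^-4 → 0.0921 %.

≈ 0.0921 %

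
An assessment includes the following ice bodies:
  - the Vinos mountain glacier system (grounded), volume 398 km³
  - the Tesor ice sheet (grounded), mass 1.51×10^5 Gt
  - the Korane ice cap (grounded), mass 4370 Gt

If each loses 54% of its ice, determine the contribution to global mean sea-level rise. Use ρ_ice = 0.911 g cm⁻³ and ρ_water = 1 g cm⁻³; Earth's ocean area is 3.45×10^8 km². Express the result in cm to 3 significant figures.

≈ 24.4 cm

Vinos: 0.54 × 398 km³ × (911/1000) = 195.8 km³ of water.
Tesor: 0.54 × 1.51×10^5 Gt = 8.154×10^16 kg; dividing by ρ_w = 1 g cm⁻³ = 1000 kg m⁻³ gives 8.154×10^13 m³ of water.
Korane: 0.54 × 4370 Gt = 2.360×10^15 kg; dividing by ρ_w = 1000 kg m⁻³ gives 2.360×10^12 m³ of water.
Total added water ≈ 8.410×10^13 m³ over 3.45×10^14 m² → Δh = 0.244 m = 24.4 cm.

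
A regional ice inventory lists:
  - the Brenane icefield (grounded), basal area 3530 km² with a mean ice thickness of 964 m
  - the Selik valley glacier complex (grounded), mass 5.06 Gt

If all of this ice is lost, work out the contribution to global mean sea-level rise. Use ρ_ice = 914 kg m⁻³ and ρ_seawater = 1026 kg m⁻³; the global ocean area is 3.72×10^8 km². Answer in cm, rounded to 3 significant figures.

≈ 0.816 cm

Brenane: ice volume = 3530 km² × 964 m = 3403 km³; 3403 × (914/1026) = 3031 km³ of water.
Selik: 5.06 Gt = 5.060×10^12 kg; dividing by ρ_w = 1026 kg m⁻³ gives 4.932×10^9 m³ of water.
Total added water ≈ 3.036×10^12 m³ over 3.72×10^14 m² → Δh = 8.16×10^-3 m = 0.816 cm.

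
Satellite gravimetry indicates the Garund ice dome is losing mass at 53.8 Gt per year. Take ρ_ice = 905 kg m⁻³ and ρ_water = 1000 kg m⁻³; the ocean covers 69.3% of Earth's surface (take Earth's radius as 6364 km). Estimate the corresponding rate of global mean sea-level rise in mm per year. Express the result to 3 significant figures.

≈ 0.153 mm/yr

ρ_w = 1000 kg m⁻³. Annual water volume added = 53.8 Gt / ρ_w = 5.380×10^13 kg / 1000 kg m⁻³ = 5.380×10^10 m³.
Δh per year = 5.380×10^10 / 3.53×10^14 = 1.53×10^-4 m = 0.153 mm.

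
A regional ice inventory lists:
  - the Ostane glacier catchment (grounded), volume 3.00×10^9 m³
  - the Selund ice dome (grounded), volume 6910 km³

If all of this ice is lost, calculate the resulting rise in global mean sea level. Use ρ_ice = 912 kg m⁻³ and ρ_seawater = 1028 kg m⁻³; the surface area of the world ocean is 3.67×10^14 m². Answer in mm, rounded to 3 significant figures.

≈ 16.7 mm

Ostane: 3.00×10^9 m³ × (912/1028) = 2.661×10^9 m³ of water.
Selund: 6910 km³ × (912/1028) = 6130 km³ of water.
Total added water ≈ 6.133×10^12 m³ over 3.67×10^14 m² → Δh = 0.0167 m = 16.7 mm.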